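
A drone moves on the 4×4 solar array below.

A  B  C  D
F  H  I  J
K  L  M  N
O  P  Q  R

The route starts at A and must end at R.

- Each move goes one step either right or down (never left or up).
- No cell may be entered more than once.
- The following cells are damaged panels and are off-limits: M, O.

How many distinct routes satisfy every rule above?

A right/down-only route from A to R makes exactly 3 down-moves and 3 right-moves in some order.
With no other constraints that would be C(6,3) = 20 routes.
Subtract routes through each blocked cell (inclusion–exclusion for overlaps): − through M: 12 − through O: 1 → 7.
That gives 7 routes.

7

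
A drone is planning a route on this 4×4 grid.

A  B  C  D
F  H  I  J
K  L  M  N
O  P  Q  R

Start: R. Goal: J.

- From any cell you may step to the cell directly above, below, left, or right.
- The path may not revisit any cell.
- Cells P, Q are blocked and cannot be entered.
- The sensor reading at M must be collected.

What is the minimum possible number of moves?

4

Any route passes through M somewhere between R and J. Summing Manhattan distances along the two legs (R → M → J) gives a lower bound of 2 + 2 = 4 moves.
A route of 4 moves achieves this: R → N → M → I → J.
Since 4 matches the lower bound, it is optimal.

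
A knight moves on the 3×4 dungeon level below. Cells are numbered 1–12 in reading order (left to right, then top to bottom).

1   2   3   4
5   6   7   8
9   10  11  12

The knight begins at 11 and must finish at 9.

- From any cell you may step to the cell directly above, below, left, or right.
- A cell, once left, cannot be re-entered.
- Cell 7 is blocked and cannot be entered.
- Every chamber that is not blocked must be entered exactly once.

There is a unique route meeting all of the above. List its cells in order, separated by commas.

11, 12, 8, 4, 3, 2, 1, 5, 6, 10, 9

Need to visit all 11 open cells exactly once, starting at 11 and ending at 9.
Cell 1 has only two open neighbours (5 and 2), so the path must pass straight through it: one of those is the cell it's entered from and the other is where it exits.
Route from 11: right 1 to 12, up 2 to 4, left 3 to 1, down 1 to 5, right 1 to 6, down 1 to 10, left 1 to 9 — 10 moves in all.
Check: all 11 open cells covered.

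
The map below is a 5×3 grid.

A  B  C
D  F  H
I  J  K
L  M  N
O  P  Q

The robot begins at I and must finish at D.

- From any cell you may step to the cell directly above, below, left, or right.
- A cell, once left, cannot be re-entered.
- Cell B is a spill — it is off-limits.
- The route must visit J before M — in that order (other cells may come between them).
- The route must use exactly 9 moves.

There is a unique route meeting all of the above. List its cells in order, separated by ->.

I -> J -> M -> P -> Q -> N -> K -> H -> F -> D

The waypoints must appear in the order J, M, with no cell reused.
Route from I: right to J, 2× down (reaching P), right to Q, 3× up (reaching H), 2× left (reaching D) — 9 moves in all.
Check: order respected (J at step 1, M at step 2); 9 moves as required.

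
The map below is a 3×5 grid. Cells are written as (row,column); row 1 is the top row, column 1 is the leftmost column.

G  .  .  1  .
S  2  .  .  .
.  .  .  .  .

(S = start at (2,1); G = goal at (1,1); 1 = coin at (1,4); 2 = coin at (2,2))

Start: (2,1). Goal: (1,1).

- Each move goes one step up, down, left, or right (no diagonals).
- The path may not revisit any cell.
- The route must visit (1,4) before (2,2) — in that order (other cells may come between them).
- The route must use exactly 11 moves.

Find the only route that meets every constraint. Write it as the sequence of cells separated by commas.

(2,1), (3,1), (3,2), (3,3), (3,4), (2,4), (1,4), (1,3), (2,3), (2,2), (1,2), (1,1)

The waypoints must appear in the order (1,4), (2,2), with no cell reused.
Route from (2,1): down to (3,1), 3× right (reaching (3,4)), 2× up (reaching (1,4)), left to (1,3), down to (2,3), left to (2,2), up to (1,2), left to (1,1) — 11 moves in all.
Check: order respected (1 at step 6, 2 at step 9); 11 moves as required.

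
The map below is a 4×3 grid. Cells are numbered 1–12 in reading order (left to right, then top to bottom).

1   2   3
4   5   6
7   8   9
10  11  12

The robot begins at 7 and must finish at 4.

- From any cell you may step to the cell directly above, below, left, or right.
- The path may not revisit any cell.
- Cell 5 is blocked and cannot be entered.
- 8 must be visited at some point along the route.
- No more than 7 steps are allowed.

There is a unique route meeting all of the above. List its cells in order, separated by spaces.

7 8 9 6 3 2 1 4

The budget equals the shortest possible length, so every move has to be on a shortest route through the required cells.
Route from 7: right 2 to 9, up 2 to 3, left 2 to 1, down 1 to 4 — 7 moves in all.
Check: all required cells visited; 7 ≤ 7 moves.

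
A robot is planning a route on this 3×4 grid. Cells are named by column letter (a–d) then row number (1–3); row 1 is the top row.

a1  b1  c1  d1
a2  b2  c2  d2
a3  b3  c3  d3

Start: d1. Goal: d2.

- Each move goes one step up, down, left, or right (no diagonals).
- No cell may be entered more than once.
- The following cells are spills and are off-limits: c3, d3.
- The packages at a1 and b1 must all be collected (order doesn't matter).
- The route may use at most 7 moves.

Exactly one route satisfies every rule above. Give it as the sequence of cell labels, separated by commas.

d1, c1, b1, a1, a2, b2, c2, d2

Any route must reach a1 and b1 and still end at d2 within 7 moves, so the order of the required stops is forced.
Route from d1: left 3 to a1, down 1 to a2, right 3 to d2 — 7 moves in all.
Check: all required cells visited; 7 ≤ 7 moves.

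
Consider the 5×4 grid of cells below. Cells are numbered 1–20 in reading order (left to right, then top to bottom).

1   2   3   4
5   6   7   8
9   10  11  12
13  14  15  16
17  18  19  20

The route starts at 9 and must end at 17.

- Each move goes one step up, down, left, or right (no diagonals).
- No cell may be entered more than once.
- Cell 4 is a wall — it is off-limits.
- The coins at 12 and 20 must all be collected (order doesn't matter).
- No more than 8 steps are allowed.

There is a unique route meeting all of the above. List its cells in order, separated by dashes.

The budget equals the shortest possible length, so every move has to be on a shortest route through the required cells.
Route from 9: 3× right (reaching 12), 2× down (reaching 20), 3× left (reaching 17) — 8 moves in all.
Check: all required cells visited; 8 ≤ 8 moves.

9 - 10 - 11 - 12 - 16 - 20 - 19 - 18 - 17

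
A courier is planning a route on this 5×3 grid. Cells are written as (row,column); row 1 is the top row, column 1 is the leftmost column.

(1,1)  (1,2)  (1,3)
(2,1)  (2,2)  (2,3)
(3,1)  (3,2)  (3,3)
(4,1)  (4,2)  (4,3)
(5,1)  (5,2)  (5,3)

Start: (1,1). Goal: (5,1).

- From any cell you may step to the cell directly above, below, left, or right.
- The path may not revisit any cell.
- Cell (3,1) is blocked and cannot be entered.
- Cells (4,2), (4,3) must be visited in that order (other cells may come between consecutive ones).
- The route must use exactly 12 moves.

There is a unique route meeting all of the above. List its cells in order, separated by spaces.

(1,1) (2,1) (2,2) (1,2) (1,3) (2,3) (3,3) (3,2) (4,2) (4,3) (5,3) (5,2) (5,1)

The waypoints must appear in the order (4,2), (4,3), with no cell reused.
Route from (1,1): down to (2,1), right to (2,2), up to (1,2), right to (1,3), 2× down (reaching (3,3)), left to (3,2), down to (4,2), right to (4,3), down to (5,3), 2× left (reaching (5,1)) — 12 moves in all.
Check: order respected ((4,2) at step 8, (4,3) at step 9); 12 moves as required.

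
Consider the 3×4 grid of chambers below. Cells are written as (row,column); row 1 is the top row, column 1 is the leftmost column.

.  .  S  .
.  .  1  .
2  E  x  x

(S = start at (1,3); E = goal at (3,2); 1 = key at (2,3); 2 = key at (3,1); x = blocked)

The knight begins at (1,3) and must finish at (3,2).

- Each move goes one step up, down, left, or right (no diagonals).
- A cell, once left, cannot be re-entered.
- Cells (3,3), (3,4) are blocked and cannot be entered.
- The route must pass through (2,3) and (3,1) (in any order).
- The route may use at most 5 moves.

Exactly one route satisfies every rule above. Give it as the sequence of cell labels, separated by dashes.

(1,3) - (2,3) - (2,2) - (2,1) - (3,1) - (3,2)

The 5-move cap with required stops at (2,3), (3,1) leaves no slack for detours.
Route from (1,3): down to (2,3), 2× left (reaching (2,1)), down to (3,1), right to (3,2) — 5 moves in all.
Check: all required cells visited; 5 ≤ 5 moves.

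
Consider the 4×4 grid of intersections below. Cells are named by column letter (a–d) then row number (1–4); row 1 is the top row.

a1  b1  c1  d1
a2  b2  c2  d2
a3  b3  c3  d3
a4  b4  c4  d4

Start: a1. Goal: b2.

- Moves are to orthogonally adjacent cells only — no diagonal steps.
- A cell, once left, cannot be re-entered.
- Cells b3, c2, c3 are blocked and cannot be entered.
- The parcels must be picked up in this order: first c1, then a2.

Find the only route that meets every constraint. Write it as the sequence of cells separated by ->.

a1 -> b1 -> c1 -> d1 -> d2 -> d3 -> d4 -> c4 -> b4 -> a4 -> a3 -> a2 -> b2

The waypoints must appear in the order c1, a2, with no cell reused.
Route from a1: right 3 to d1, down 3 to d4, left 3 to a4, up 2 to a2, right 1 to b2 — 12 moves in all.
Check: order respected (c1 at step 2, a2 at step 11).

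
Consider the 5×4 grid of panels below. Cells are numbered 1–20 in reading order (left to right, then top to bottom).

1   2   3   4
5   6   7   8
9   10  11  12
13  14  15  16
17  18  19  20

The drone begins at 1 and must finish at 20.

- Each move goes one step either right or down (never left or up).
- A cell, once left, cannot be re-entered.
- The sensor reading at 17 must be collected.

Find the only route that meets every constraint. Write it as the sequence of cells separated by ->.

Moves only go right or down, so the column and row indices never decrease.
Route from 1: down 4 to 17, right 3 to 20 — 7 moves in all.
Check: all required cells visited.

1 -> 5 -> 9 -> 13 -> 17 -> 18 -> 19 -> 20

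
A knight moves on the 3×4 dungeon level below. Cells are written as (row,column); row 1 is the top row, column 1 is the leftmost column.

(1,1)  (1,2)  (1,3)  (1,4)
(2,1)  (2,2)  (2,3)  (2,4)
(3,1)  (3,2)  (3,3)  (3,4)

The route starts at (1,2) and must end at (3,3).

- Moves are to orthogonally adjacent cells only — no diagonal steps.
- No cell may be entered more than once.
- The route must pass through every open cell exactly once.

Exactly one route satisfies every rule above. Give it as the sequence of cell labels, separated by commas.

(1,2), (1,1), (2,1), (3,1), (3,2), (2,2), (2,3), (1,3), (1,4), (2,4), (3,4), (3,3)

Need to visit all 12 open cells exactly once, starting at (1,2) and ending at (3,3).
Cell (1,1) has only two open neighbours ((2,1) and (1,2)), so the path must pass straight through it: one of those is the cell it's entered from and the other is where it exits.
Route from (1,2): left 1 to (1,1), down 2 to (3,1), right 1 to (3,2), up 1 to (2,2), right 1 to (2,3), up 1 to (1,3), right 1 to (1,4), down 2 to (3,4), left 1 to (3,3) — 11 moves in all.
Check: all 12 open cells covered.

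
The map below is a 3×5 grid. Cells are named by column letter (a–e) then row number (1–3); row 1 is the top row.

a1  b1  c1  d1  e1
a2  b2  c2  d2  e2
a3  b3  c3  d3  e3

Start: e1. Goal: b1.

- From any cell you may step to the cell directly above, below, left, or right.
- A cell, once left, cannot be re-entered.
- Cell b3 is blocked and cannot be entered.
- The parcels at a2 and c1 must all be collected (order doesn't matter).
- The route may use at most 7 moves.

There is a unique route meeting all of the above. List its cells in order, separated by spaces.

Any route must reach a2 and c1 and still end at b1 within 7 moves, so the order of the required stops is forced.
Route from e1: left 2 to c1, down 1 to c2, left 2 to a2, up 1 to a1, right 1 to b1 — 7 moves in all.
Check: all required cells visited; 7 ≤ 7 moves.

e1 d1 c1 c2 b2 a2 a1 b1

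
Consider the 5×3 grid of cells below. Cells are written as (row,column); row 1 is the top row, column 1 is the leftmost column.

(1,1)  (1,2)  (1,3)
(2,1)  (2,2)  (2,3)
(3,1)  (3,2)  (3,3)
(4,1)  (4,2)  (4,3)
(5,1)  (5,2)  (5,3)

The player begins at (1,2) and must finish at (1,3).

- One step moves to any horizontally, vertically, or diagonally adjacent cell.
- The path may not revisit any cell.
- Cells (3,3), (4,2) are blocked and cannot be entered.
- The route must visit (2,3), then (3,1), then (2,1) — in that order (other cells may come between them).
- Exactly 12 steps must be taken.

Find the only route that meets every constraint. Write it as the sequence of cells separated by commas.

The waypoints must appear in the order (2,3), (3,1), (2,1), with no cell reused.
Route from (1,2): down-right to (2,3), down-left to (3,2), down-right to (4,3), down to (5,3), 2× left (reaching (5,1)), 4× up (reaching (1,1)), down-right to (2,2), up-right to (1,3) — 12 moves in all.
Check: order respected ((2,3) at step 1, (3,1) at step 8, (2,1) at step 9); 12 moves as required.

(1,2), (2,3), (3,2), (4,3), (5,3), (5,2), (5,1), (4,1), (3,1), (2,1), (1,1), (2,2), (1,3)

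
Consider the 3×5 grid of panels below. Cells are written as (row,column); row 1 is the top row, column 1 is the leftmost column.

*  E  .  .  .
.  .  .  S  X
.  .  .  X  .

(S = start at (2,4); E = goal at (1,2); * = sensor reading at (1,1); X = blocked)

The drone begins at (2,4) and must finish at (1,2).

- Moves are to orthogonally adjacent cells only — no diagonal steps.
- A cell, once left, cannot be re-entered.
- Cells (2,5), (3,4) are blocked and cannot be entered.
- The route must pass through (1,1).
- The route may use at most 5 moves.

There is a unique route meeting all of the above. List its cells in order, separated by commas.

The budget equals the shortest possible length, so every move has to be on a shortest route through the required cells.
Route from (2,4): left 3 to (2,1), up 1 to (1,1), right 1 to (1,2) — 5 moves in all.
Check: all required cells visited; 5 ≤ 5 moves.

(2,4), (2,3), (2,2), (2,1), (1,1), (1,2)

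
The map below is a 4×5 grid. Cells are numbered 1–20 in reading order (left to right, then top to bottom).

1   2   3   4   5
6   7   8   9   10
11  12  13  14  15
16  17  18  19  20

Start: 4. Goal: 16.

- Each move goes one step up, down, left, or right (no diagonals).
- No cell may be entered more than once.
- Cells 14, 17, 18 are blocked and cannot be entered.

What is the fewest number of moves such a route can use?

6

The Manhattan distance from 4 to 16 is |1−4| + |4−1| = 6, so at least 6 moves are needed.
A route of 6 moves achieves this: 4 → 9 → 8 → 13 → 12 → 11 → 16.
Since 6 matches the lower bound, it is optimal.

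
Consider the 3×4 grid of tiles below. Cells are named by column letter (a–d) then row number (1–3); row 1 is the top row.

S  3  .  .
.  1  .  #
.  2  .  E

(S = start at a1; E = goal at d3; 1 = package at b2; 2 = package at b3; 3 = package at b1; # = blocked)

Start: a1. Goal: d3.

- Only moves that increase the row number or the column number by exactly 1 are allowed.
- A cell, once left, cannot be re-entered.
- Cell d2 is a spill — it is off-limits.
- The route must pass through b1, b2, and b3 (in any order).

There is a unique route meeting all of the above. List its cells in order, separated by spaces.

Moves only go right or down, so the column and row indices never decrease.
Route from a1: right 1 to b1, down 2 to b3, right 2 to d3 — 5 moves in all.
Check: all required cells visited.

a1 b1 b2 b3 c3 d3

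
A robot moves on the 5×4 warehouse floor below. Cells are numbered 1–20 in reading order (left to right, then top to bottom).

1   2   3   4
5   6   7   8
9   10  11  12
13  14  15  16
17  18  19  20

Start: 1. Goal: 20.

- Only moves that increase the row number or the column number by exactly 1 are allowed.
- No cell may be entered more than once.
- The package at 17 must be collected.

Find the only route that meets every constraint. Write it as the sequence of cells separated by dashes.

Moves only go right or down, so the column and row indices never decrease.
Route from 1: down 4 to 17, right 3 to 20 — 7 moves in all.
Check: all required cells visited.

1 - 5 - 9 - 13 - 17 - 18 - 19 - 20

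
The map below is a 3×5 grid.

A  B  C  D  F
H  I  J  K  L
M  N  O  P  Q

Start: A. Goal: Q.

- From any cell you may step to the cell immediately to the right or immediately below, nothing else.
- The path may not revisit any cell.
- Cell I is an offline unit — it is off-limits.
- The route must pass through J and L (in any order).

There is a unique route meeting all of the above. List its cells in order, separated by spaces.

Moves only go right or down, so the column and row indices never decrease.
Route from A: right 2 to C, down 1 to J, right 2 to L, down 1 to Q — 6 moves in all.
Check: all required cells visited.

A B C J K L Q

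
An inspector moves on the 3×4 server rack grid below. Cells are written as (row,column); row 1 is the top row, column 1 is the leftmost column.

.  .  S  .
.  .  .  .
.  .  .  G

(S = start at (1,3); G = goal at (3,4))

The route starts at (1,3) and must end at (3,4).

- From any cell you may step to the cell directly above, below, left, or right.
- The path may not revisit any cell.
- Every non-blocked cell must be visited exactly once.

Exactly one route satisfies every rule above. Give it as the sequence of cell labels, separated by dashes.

Need to visit all 12 open cells exactly once, starting at (1,3) and ending at (3,4).
Cell (1,4) has only two open neighbours ((2,4) and (1,3)), so the path must pass straight through it: one of those is the cell it's entered from and the other is where it exits.
Route from (1,3): right to (1,4), down to (2,4), 2× left (reaching (2,2)), up to (1,2), left to (1,1), 2× down (reaching (3,1)), 3× right (reaching (3,4)) — 11 moves in all.
Check: all 12 open cells covered.

(1,3) - (1,4) - (2,4) - (2,3) - (2,2) - (1,2) - (1,1) - (2,1) - (3,1) - (3,2) - (3,3) - (3,4)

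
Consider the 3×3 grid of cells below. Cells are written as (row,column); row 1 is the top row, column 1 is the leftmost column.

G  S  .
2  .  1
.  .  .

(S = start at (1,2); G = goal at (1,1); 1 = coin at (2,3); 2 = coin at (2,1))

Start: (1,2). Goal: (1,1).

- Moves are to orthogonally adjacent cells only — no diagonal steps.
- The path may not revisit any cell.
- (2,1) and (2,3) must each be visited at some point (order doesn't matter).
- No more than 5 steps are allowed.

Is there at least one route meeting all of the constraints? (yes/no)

yes

One route that works: (1,2) → (1,3) → (2,3) → (2,2) → (2,1) → (1,1).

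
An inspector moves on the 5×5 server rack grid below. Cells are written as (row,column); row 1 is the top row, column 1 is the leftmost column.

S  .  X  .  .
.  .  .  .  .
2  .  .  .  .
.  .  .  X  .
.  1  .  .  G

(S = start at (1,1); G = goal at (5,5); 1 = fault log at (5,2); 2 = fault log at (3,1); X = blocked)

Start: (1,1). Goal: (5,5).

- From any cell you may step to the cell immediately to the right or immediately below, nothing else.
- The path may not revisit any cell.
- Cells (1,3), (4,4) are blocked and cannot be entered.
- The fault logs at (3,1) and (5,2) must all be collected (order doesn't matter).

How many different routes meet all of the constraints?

3

A right/down-only route from (1,1) to (5,5) makes exactly 4 down-moves and 4 right-moves in some order.
With no other constraints that would be C(8,4) = 70 routes.
A monotone route can only reach the required cells in the order (3,1), (5,2), so split there and multiply the segment counts (each segment already excludes blocked cells): (1,1)→(3,1): 1; (3,1)→(5,2): 3; (5,2)→(5,5): 1; product = 3.
That gives 3 routes.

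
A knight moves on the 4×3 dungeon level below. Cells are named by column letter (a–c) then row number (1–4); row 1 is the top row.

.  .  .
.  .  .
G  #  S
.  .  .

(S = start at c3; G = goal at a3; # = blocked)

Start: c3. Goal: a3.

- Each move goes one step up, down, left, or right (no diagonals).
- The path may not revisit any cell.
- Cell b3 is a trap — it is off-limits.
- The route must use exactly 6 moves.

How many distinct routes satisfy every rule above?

Need simple routes of exactly 6 moves from c3 to a3 (Manhattan distance 2, so 2 moves are spent on a detour and 2 undoing it).
Enumerating: c3 c2 c1 b1 b2 a2 a3 | c3 c2 c1 b1 a1 a2 a3 | c3 c2 b2 b1 a1 a2 a3.
That gives 3 routes.

3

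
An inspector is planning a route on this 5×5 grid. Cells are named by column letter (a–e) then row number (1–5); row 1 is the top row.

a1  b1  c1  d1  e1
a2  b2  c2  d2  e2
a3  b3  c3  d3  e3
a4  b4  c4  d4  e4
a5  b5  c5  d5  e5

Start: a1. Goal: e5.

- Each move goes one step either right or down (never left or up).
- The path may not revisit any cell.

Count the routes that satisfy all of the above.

A right/down-only route from a1 to e5 makes exactly 4 down-moves and 4 right-moves in some order.
With no other constraints that would be C(8,4) = 70 routes.
That gives 70 routes.

70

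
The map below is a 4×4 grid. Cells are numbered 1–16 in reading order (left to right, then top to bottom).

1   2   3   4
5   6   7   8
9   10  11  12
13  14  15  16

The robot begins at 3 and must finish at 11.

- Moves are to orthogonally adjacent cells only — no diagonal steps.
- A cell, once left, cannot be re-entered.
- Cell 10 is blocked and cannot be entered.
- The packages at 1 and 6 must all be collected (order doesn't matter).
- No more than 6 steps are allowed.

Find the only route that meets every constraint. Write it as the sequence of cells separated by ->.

3 -> 2 -> 1 -> 5 -> 6 -> 7 -> 11

The budget equals the shortest possible length, so every move has to be on a shortest route through the required cells.
Route from 3: 2× left (reaching 1), down to 5, 2× right (reaching 7), down to 11 — 6 moves in all.
Check: all required cells visited; 6 ≤ 6 moves.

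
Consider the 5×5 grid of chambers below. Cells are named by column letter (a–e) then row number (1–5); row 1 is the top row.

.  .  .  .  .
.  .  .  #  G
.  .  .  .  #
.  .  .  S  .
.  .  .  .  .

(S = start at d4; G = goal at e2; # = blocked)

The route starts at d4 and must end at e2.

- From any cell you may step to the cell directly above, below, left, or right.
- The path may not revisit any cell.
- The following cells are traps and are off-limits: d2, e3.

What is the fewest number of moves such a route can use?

7

The Manhattan distance from d4 to e2 is |4−2| + |4−5| = 3, so at least 3 moves are needed.
That bound ignores the blocked cells. Measuring each leg by the fewest moves that actually steer around them (d4→e2: 7) raises the lower bound to 7.
A route of 7 moves exists: d4 → d3 → c3 → c2 → c1 → d1 → e1 → e2.
Since 7 matches that lower bound, it is optimal.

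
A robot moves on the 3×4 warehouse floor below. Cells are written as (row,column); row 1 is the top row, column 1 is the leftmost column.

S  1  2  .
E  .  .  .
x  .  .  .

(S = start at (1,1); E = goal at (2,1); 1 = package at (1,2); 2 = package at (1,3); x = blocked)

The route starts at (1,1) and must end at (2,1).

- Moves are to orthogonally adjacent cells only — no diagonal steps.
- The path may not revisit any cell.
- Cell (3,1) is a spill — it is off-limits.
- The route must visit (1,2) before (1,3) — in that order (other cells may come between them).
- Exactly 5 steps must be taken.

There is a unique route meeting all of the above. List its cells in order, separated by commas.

The waypoints must appear in the order (1,2), (1,3), with no cell reused.
Route from (1,1): 2× right (reaching (1,3)), down to (2,3), 2× left (reaching (2,1)) — 5 moves in all.
Check: order respected (1 at step 1, 2 at step 2); 5 moves as required.

(1,1), (1,2), (1,3), (2,3), (2,2), (2,1)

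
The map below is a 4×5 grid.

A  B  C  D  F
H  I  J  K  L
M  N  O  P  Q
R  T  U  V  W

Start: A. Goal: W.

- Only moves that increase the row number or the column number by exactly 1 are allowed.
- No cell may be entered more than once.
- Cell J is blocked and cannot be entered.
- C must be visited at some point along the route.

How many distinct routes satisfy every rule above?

4

A right/down-only route from A to W makes exactly 3 down-moves and 4 right-moves in some order.
With no other constraints that would be C(7,3) = 35 routes.
Split at C and multiply the segment counts (each segment already excludes blocked cells): A→C: 1; C→W: 4; product = 4.
That gives 4 routes.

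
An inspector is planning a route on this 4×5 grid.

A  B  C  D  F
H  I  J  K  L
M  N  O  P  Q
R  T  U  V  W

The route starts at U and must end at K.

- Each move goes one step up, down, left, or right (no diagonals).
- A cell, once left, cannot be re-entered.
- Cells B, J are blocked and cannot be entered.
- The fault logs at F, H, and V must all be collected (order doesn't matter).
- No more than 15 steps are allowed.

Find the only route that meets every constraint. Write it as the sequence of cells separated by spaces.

U T R M H I N O P V W Q L F D K

The budget equals the shortest possible length, so every move has to be on a shortest route through the required cells.
Route from U: 2× left (reaching R), 2× up (reaching H), right to I, down to N, 2× right (reaching P), down to V, right to W, 3× up (reaching F), left to D, down to K — 15 moves in all.
Check: all required cells visited; 15 ≤ 15 moves.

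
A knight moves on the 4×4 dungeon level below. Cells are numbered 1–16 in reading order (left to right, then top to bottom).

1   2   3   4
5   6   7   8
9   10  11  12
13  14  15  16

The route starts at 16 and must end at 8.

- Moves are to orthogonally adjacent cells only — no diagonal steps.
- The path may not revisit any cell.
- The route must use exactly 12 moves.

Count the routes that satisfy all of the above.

Need simple routes of exactly 12 moves from 16 to 8 (Manhattan distance 2, so 5 moves are spent on a detour and 5 undoing it).
Branch systematically from the start, pruning whenever the remaining move budget drops below the Manhattan distance to 8 or differs from it in parity. Grouping the completions by first move — via 12: 25; via 15: 25 — and summing: 25 + 25 = 50.
That gives 50 routes.

50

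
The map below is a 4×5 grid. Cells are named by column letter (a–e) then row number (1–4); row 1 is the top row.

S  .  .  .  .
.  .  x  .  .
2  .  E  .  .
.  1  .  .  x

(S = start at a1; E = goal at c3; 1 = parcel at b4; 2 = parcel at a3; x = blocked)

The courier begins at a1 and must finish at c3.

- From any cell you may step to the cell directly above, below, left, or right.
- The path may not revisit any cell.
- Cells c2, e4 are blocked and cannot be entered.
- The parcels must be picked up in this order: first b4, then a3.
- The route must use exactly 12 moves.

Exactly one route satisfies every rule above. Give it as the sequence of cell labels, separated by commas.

a1, b1, c1, d1, d2, d3, d4, c4, b4, a4, a3, b3, c3

The waypoints must appear in the order b4, a3, with no cell reused.
Route from a1: 3× right (reaching d1), 3× down (reaching d4), 3× left (reaching a4), up to a3, 2× right (reaching c3) — 12 moves in all.
Check: order respected (1 at step 8, 2 at step 10); 12 moves as required.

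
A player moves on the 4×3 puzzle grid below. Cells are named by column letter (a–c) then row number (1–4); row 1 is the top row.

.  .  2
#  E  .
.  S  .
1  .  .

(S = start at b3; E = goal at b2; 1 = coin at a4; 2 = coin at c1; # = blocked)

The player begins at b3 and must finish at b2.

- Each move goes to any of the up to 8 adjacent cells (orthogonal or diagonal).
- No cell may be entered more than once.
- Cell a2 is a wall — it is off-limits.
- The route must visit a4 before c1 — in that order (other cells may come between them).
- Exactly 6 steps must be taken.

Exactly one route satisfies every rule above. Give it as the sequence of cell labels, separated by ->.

b3 -> a4 -> b4 -> c3 -> c2 -> c1 -> b2

The waypoints must appear in the order a4, c1, with no cell reused.
Route from b3: down-left 1 to a4, right 1 to b4, up-right 1 to c3, up 2 to c1, down-left 1 to b2 — 6 moves in all.
Check: order respected (1 at step 1, 2 at step 5); 6 moves as required.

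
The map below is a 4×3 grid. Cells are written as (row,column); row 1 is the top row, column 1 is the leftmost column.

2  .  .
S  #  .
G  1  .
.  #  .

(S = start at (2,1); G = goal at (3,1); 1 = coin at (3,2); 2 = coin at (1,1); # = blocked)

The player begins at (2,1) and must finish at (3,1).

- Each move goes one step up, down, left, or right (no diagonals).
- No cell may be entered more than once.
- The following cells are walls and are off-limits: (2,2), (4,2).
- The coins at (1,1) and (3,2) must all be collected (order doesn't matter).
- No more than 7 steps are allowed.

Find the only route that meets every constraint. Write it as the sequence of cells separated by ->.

(2,1) -> (1,1) -> (1,2) -> (1,3) -> (2,3) -> (3,3) -> (3,2) -> (3,1)

Any route must reach (1,1) and (3,2) and still end at (3,1) within 7 moves, so the order of the required stops is forced.
Route from (2,1): up 1 to (1,1), right 2 to (1,3), down 2 to (3,3), left 2 to (3,1) — 7 moves in all.
Check: all required cells visited; 7 ≤ 7 moves.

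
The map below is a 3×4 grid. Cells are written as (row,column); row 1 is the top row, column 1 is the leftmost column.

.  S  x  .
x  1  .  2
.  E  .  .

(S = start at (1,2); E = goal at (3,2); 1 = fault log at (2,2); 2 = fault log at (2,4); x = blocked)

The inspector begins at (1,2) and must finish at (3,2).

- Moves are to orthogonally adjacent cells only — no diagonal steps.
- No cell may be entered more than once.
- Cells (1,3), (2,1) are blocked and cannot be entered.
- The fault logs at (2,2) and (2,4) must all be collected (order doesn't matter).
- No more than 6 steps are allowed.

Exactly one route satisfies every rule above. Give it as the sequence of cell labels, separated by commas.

The 6-move cap with required stops at (2,2), (2,4) leaves no slack for detours.
Route from (1,2): down to (2,2), 2× right (reaching (2,4)), down to (3,4), 2× left (reaching (3,2)) — 6 moves in all.
Check: all required cells visited; 6 ≤ 6 moves.

(1,2), (2,2), (2,3), (2,4), (3,4), (3,3), (3,2)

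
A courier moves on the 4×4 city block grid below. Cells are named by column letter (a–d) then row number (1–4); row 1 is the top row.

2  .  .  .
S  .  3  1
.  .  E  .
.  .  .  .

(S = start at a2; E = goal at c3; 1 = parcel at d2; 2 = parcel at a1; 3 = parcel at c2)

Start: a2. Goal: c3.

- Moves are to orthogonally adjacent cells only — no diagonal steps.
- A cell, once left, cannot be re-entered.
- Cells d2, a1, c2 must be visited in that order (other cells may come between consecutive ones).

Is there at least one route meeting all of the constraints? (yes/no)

no

Ignoring the required order, 24 revisit-free routes from a2 to c3 pass through all of d2, a1, and c2; the waypoint orders that occur are a1 → d2 → c2 (12); a1 → c2 → d2 (12) — never d2 → a1 → c2.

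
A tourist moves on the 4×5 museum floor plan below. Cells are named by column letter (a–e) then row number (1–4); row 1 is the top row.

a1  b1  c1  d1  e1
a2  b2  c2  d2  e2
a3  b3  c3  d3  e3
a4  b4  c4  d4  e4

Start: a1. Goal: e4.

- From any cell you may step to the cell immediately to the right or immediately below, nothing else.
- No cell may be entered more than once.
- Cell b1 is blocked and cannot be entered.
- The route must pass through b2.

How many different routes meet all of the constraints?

10

A right/down-only route from a1 to e4 makes exactly 3 down-moves and 4 right-moves in some order.
With no other constraints that would be C(7,3) = 35 routes.
Split at b2 and multiply the segment counts (each segment already excludes blocked cells): a1→b2: 1; b2→e4: 10; product = 10.
That gives 10 routes.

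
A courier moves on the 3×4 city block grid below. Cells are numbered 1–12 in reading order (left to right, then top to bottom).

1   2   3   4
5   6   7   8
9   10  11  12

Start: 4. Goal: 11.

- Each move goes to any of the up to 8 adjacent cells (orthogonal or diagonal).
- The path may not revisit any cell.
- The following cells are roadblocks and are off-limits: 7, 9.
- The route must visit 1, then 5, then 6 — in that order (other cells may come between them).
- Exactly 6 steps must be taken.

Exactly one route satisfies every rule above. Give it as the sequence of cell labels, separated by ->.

The waypoints must appear in the order 1, 5, 6, with no cell reused.
Route from 4: left 3 to 1, down 1 to 5, right 1 to 6, down-right 1 to 11 — 6 moves in all.
Check: order respected (1 at step 3, 5 at step 4, 6 at step 5); 6 moves as required.

4 -> 3 -> 2 -> 1 -> 5 -> 6 -> 11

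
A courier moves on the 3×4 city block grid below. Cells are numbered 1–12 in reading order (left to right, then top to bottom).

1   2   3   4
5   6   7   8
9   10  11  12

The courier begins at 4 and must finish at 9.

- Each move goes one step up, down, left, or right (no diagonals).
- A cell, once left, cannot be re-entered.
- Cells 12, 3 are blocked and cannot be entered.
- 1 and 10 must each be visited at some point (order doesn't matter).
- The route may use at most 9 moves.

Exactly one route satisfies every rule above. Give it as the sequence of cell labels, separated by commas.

Any route must reach 1 and 10 and still end at 9 within 9 moves, so the order of the required stops is forced.
Route from 4: down to 8, left to 7, down to 11, left to 10, 2× up (reaching 2), left to 1, 2× down (reaching 9) — 9 moves in all.
Check: all required cells visited; 9 ≤ 9 moves.

4, 8, 7, 11, 10, 6, 2, 1, 5, 9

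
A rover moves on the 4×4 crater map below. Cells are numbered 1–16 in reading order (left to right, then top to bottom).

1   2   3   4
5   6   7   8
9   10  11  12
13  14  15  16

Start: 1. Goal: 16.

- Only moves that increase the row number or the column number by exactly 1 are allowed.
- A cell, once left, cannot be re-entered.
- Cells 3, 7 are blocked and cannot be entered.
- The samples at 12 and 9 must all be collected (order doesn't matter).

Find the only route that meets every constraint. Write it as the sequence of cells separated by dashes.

1 - 5 - 9 - 10 - 11 - 12 - 16

Moves only go right or down, so the column and row indices never decrease.
Route from 1: down 2 to 9, right 3 to 12, down 1 to 16 — 6 moves in all.
Check: all required cells visited.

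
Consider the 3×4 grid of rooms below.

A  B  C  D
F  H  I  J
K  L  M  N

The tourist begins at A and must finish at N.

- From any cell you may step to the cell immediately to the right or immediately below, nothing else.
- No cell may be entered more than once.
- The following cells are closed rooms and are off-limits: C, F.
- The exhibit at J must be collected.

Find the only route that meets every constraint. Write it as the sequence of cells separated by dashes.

Moves only go right or down, so the column and row indices never decrease.
Route from A: right to B, down to H, 2× right (reaching J), down to N — 5 moves in all.
Check: all required cells visited.

A - B - H - I - J - N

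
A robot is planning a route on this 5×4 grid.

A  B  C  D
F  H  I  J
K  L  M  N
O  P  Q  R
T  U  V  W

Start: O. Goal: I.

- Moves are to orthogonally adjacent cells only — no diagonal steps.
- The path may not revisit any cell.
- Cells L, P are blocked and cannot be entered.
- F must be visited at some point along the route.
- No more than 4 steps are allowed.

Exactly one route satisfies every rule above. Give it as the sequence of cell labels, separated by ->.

The budget equals the shortest possible length, so every move has to be on a shortest route through the required cells.
Route from O: 2× up (reaching F), 2× right (reaching I) — 4 moves in all.
Check: all required cells visited; 4 ≤ 4 moves.

O -> K -> F -> H -> I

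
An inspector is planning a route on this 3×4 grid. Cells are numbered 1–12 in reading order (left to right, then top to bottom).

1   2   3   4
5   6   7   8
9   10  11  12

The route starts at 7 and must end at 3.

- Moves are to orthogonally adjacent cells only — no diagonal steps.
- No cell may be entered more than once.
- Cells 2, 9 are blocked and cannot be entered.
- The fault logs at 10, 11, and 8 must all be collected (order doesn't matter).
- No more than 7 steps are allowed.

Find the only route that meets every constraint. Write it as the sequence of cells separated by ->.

7 -> 6 -> 10 -> 11 -> 12 -> 8 -> 4 -> 3

The budget equals the shortest possible length, so every move has to be on a shortest route through the required cells.
Route from 7: left to 6, down to 10, 2× right (reaching 12), 2× up (reaching 4), left to 3 — 7 moves in all.
Check: all required cells visited; 7 ≤ 7 moves.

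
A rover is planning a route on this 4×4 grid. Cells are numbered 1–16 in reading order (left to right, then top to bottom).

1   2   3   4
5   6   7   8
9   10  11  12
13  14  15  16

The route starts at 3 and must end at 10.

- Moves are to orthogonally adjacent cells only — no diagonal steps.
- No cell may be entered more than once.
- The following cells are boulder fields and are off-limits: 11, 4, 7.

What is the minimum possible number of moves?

3

The Manhattan distance from 3 to 10 is |1−3| + |3−2| = 3, so at least 3 moves are needed.
A route of 3 moves achieves this: 3 → 2 → 6 → 10.
Since 3 matches the lower bound, it is optimal.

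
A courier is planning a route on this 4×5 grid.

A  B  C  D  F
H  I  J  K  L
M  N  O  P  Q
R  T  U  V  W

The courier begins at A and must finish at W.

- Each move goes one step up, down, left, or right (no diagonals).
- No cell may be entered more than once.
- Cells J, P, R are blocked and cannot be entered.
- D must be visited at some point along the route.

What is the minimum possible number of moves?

7

Any route passes through D somewhere between A and W. Summing Manhattan distances along the two legs (A → D → W) gives a lower bound of 3 + 4 = 7 moves.
A route of 7 moves achieves this: A → B → C → D → K → L → Q → W.
Since 7 matches the lower bound, it is optimal.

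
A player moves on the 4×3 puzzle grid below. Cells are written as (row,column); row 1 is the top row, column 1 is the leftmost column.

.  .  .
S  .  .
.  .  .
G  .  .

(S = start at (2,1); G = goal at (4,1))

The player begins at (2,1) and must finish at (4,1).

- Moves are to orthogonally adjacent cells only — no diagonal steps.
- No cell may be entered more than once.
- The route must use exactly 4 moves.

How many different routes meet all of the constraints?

3

Need simple routes of exactly 4 moves from (2,1) to (4,1) (Manhattan distance 2, so 1 moves are spent on a detour and 1 undoing it).
Enumerating: (2,1) (3,1) (3,2) (4,2) (4,1) | (2,1) (2,2) (3,2) (4,2) (4,1) | (2,1) (2,2) (3,2) (3,1) (4,1).
That gives 3 routes.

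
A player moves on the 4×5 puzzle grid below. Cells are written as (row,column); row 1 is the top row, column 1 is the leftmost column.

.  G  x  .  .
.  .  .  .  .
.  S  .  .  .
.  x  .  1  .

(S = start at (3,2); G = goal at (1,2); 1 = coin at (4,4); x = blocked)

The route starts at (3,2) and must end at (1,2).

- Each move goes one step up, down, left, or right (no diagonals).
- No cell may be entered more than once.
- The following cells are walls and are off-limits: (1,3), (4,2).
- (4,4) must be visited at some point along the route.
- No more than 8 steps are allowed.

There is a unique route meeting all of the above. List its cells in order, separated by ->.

The budget equals the shortest possible length, so every move has to be on a shortest route through the required cells.
Route from (3,2): right 1 to (3,3), down 1 to (4,3), right 1 to (4,4), up 2 to (2,4), left 2 to (2,2), up 1 to (1,2) — 8 moves in all.
Check: all required cells visited; 8 ≤ 8 moves.

(3,2) -> (3,3) -> (4,3) -> (4,4) -> (3,4) -> (2,4) -> (2,3) -> (2,2) -> (1,2)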